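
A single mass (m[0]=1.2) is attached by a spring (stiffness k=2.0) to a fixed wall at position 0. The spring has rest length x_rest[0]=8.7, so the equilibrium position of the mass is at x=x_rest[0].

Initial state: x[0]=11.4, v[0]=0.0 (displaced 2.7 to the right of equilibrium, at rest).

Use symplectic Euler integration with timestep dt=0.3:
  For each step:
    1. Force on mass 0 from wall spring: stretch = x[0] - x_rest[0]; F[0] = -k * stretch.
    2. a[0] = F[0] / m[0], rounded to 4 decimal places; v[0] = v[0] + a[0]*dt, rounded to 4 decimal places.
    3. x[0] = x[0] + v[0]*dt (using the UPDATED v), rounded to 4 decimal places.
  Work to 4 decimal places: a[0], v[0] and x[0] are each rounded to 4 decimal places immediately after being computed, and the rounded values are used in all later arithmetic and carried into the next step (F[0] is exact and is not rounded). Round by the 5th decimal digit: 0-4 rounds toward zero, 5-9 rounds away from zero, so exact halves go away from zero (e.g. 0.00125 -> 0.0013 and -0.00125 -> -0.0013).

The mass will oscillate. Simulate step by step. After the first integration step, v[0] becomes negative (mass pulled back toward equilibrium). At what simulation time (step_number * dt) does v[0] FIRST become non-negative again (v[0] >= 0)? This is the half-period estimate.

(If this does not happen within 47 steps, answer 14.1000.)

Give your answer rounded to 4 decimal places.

Step 0: x=[11.4000] v=[0.0000]
Step 1: x=[10.9950] v=[-1.3500]
Step 2: x=[10.2458] v=[-2.4975]
Step 3: x=[9.2647] v=[-3.2704]
Step 4: x=[8.1989] v=[-3.5528]
Step 5: x=[7.2082] v=[-3.3022]
Step 6: x=[6.4413] v=[-2.5563]
Step 7: x=[6.0132] v=[-1.4270]
Step 8: x=[5.9881] v=[-0.0836]
Step 9: x=[6.3698] v=[1.2723]
First v>=0 after going negative at step 9, time=2.7000

Answer: 2.7000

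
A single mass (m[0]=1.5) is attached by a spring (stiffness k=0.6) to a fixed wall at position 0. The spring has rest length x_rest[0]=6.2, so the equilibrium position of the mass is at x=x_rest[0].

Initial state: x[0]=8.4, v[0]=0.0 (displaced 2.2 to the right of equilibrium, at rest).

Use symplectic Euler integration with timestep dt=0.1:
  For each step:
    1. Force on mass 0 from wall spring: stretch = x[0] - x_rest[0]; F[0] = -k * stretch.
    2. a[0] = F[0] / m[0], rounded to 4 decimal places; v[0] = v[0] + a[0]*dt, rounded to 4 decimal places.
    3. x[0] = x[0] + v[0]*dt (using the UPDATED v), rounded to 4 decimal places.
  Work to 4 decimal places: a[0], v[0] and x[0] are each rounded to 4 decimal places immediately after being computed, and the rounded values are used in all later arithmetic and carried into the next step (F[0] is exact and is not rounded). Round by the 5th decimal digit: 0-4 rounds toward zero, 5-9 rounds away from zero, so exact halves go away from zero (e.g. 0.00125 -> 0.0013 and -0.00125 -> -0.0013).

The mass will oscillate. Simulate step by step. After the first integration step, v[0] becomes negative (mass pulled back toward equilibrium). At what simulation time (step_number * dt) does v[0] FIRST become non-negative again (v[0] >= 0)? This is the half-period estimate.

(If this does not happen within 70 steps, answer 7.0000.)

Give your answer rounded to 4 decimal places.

Answer: 5.0000

Derivation:
Step 0: x=[8.4000] v=[0.0000]
Step 1: x=[8.3912] v=[-0.0880]
Step 2: x=[8.3736] v=[-0.1757]
Step 3: x=[8.3473] v=[-0.2626]
Step 4: x=[8.3125] v=[-0.3485]
Step 5: x=[8.2692] v=[-0.4330]
Step 6: x=[8.2176] v=[-0.5158]
Step 7: x=[8.1580] v=[-0.5965]
Step 8: x=[8.0905] v=[-0.6748]
Step 9: x=[8.0155] v=[-0.7504]
Step 10: x=[7.9332] v=[-0.8230]
Step 11: x=[7.8440] v=[-0.8923]
Step 12: x=[7.7482] v=[-0.9581]
Step 13: x=[7.6462] v=[-1.0200]
Step 14: x=[7.5384] v=[-1.0779]
Step 15: x=[7.4253] v=[-1.1314]
Step 16: x=[7.3073] v=[-1.1804]
Step 17: x=[7.1848] v=[-1.2247]
Step 18: x=[7.0584] v=[-1.2641]
Step 19: x=[6.9286] v=[-1.2984]
Step 20: x=[6.7959] v=[-1.3275]
Step 21: x=[6.6608] v=[-1.3513]
Step 22: x=[6.5238] v=[-1.3697]
Step 23: x=[6.3855] v=[-1.3827]
Step 24: x=[6.2465] v=[-1.3901]
Step 25: x=[6.1073] v=[-1.3920]
Step 26: x=[5.9685] v=[-1.3883]
Step 27: x=[5.8306] v=[-1.3790]
Step 28: x=[5.6942] v=[-1.3642]
Step 29: x=[5.5598] v=[-1.3440]
Step 30: x=[5.4280] v=[-1.3184]
Step 31: x=[5.2993] v=[-1.2875]
Step 32: x=[5.1742] v=[-1.2515]
Step 33: x=[5.0532] v=[-1.2105]
Step 34: x=[4.9367] v=[-1.1646]
Step 35: x=[4.8253] v=[-1.1141]
Step 36: x=[4.7194] v=[-1.0591]
Step 37: x=[4.6194] v=[-0.9999]
Step 38: x=[4.5257] v=[-0.9367]
Step 39: x=[4.4387] v=[-0.8697]
Step 40: x=[4.3588] v=[-0.7993]
Step 41: x=[4.2862] v=[-0.7257]
Step 42: x=[4.2213] v=[-0.6492]
Step 43: x=[4.1643] v=[-0.5701]
Step 44: x=[4.1154] v=[-0.4887]
Step 45: x=[4.0749] v=[-0.4053]
Step 46: x=[4.0429] v=[-0.3203]
Step 47: x=[4.0195] v=[-0.2340]
Step 48: x=[4.0048] v=[-0.1468]
Step 49: x=[3.9989] v=[-0.0590]
Step 50: x=[4.0018] v=[0.0290]
First v>=0 after going negative at step 50, time=5.0000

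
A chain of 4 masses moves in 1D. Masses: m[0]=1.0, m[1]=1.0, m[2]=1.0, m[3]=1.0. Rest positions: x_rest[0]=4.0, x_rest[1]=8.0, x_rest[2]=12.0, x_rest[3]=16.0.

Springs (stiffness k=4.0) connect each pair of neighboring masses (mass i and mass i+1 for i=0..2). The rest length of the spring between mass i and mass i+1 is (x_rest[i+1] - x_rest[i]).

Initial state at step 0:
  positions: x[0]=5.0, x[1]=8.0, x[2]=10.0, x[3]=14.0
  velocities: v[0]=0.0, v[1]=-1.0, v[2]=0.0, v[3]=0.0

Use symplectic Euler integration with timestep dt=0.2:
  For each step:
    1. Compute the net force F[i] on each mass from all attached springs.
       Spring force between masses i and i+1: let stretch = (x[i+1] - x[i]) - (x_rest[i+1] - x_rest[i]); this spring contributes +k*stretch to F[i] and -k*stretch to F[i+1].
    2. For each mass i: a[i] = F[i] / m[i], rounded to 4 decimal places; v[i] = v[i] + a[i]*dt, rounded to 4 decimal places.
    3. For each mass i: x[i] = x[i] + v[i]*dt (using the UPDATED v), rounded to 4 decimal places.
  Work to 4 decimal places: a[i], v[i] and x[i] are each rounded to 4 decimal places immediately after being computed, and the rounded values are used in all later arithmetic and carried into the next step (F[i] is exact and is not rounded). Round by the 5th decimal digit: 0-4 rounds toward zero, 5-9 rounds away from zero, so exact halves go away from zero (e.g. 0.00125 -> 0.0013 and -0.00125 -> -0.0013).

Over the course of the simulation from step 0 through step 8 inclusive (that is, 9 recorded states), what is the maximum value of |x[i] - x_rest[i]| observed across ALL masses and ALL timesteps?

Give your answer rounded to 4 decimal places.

Answer: 2.8544

Derivation:
Step 0: x=[5.0000 8.0000 10.0000 14.0000] v=[0.0000 -1.0000 0.0000 0.0000]
Step 1: x=[4.8400 7.6400 10.3200 14.0000] v=[-0.8000 -1.8000 1.6000 0.0000]
Step 2: x=[4.4880 7.2608 10.8000 14.0512] v=[-1.7600 -1.8960 2.4000 0.2560]
Step 3: x=[3.9396 7.0042 11.2339 14.2222] v=[-2.7418 -1.2829 2.1696 0.8550]
Step 4: x=[3.2416 6.9340 11.4692 14.5551] v=[-3.4901 -0.3508 1.1765 1.6644]
Step 5: x=[2.4944 6.9987 11.4726 15.0342] v=[-3.7362 0.3234 0.0171 2.3957]
Step 6: x=[1.8278 7.0585 11.3301 15.5835] v=[-3.3328 0.2991 -0.7127 2.7464]
Step 7: x=[1.3582 6.9649 11.1846 16.0922] v=[-2.3482 -0.4682 -0.7273 2.5437]
Step 8: x=[1.1456 6.6493 11.1492 16.4557] v=[-1.0628 -1.5778 -0.1770 1.8176]
Max displacement = 2.8544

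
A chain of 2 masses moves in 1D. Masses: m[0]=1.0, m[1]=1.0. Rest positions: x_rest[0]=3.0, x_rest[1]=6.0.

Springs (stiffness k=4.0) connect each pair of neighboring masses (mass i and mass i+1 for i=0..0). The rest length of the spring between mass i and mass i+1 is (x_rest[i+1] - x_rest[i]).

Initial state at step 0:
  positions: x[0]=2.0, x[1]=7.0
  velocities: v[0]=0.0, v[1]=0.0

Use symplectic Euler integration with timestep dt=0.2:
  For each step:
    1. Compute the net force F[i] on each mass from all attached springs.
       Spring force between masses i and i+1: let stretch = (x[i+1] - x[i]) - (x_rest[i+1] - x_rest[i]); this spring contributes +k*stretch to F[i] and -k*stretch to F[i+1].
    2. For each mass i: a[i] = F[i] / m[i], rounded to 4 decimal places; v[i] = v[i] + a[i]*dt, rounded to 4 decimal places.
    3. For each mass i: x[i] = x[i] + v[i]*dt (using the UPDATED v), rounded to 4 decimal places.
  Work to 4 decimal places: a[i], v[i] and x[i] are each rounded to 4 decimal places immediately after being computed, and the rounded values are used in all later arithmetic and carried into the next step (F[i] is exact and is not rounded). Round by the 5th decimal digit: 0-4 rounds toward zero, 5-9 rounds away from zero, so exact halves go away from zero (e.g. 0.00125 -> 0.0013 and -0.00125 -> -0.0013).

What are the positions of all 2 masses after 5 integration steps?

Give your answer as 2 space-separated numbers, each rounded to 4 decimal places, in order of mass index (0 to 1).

Step 0: x=[2.0000 7.0000] v=[0.0000 0.0000]
Step 1: x=[2.3200 6.6800] v=[1.6000 -1.6000]
Step 2: x=[2.8576 6.1424] v=[2.6880 -2.6880]
Step 3: x=[3.4408 5.5592] v=[2.9158 -2.9158]
Step 4: x=[3.8829 5.1171] v=[2.2105 -2.2105]
Step 5: x=[4.0425 4.9575] v=[0.7979 -0.7979]

Answer: 4.0425 4.9575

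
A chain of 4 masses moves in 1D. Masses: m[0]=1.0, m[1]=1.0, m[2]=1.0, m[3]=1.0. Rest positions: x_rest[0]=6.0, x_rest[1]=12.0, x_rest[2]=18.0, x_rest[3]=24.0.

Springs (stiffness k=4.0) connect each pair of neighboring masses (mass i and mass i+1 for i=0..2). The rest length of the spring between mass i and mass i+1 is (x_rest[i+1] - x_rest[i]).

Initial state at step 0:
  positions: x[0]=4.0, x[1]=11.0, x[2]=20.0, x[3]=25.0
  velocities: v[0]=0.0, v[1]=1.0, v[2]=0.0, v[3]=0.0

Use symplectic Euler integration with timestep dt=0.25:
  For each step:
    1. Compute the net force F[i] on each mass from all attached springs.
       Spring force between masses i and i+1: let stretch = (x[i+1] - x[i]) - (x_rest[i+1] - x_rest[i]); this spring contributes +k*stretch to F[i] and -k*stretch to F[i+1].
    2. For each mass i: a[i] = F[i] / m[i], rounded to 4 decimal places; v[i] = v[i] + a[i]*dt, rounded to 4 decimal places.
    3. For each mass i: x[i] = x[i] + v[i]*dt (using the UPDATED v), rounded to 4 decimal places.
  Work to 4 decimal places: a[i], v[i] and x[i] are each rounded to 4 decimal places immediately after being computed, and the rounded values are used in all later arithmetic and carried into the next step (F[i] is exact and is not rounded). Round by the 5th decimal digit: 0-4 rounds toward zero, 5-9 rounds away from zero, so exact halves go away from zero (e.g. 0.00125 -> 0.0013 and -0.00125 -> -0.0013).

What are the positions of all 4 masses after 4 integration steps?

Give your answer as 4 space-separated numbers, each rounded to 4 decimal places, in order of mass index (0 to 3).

Answer: 7.0742 12.1524 17.3321 24.4414

Derivation:
Step 0: x=[4.0000 11.0000 20.0000 25.0000] v=[0.0000 1.0000 0.0000 0.0000]
Step 1: x=[4.2500 11.7500 19.0000 25.2500] v=[1.0000 3.0000 -4.0000 1.0000]
Step 2: x=[4.8750 12.4375 17.7500 25.4375] v=[2.5000 2.7500 -5.0000 0.7500]
Step 3: x=[5.8906 12.5625 17.0938 25.2031] v=[4.0625 0.5000 -2.6250 -0.9375]
Step 4: x=[7.0742 12.1524 17.3321 24.4414] v=[4.7344 -1.6406 0.9530 -3.0468]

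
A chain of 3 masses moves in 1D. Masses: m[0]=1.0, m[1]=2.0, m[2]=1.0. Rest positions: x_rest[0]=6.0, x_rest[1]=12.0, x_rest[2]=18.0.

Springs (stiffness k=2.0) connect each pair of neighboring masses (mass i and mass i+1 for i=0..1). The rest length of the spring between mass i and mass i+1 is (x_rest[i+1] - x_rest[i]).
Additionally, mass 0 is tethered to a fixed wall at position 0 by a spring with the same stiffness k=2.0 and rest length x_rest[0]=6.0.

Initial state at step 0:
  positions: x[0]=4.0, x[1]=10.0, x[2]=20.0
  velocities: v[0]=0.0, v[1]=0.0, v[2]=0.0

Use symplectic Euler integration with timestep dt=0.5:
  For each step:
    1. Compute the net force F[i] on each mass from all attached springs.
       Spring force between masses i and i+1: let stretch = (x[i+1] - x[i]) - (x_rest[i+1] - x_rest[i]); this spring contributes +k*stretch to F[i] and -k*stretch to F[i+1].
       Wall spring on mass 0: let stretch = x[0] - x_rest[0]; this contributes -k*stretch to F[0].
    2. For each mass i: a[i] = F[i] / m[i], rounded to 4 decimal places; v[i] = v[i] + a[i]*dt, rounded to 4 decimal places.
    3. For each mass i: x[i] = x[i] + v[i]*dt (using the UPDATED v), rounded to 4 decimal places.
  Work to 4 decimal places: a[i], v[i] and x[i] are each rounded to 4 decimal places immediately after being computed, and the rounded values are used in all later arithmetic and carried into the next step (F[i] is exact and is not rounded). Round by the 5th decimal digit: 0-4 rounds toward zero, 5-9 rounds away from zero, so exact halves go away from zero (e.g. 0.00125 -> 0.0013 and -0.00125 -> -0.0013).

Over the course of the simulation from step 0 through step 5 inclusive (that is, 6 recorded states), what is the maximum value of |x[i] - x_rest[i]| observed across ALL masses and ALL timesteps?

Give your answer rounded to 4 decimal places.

Step 0: x=[4.0000 10.0000 20.0000] v=[0.0000 0.0000 0.0000]
Step 1: x=[5.0000 11.0000 18.0000] v=[2.0000 2.0000 -4.0000]
Step 2: x=[6.5000 12.2500 15.5000] v=[3.0000 2.5000 -5.0000]
Step 3: x=[7.6250 12.8750 14.3750] v=[2.2500 1.2500 -2.2500]
Step 4: x=[7.5625 12.5625 15.5000] v=[-0.1250 -0.6250 2.2500]
Step 5: x=[6.2188 11.7344 18.1563] v=[-2.6875 -1.6563 5.3125]
Max displacement = 3.6250

Answer: 3.6250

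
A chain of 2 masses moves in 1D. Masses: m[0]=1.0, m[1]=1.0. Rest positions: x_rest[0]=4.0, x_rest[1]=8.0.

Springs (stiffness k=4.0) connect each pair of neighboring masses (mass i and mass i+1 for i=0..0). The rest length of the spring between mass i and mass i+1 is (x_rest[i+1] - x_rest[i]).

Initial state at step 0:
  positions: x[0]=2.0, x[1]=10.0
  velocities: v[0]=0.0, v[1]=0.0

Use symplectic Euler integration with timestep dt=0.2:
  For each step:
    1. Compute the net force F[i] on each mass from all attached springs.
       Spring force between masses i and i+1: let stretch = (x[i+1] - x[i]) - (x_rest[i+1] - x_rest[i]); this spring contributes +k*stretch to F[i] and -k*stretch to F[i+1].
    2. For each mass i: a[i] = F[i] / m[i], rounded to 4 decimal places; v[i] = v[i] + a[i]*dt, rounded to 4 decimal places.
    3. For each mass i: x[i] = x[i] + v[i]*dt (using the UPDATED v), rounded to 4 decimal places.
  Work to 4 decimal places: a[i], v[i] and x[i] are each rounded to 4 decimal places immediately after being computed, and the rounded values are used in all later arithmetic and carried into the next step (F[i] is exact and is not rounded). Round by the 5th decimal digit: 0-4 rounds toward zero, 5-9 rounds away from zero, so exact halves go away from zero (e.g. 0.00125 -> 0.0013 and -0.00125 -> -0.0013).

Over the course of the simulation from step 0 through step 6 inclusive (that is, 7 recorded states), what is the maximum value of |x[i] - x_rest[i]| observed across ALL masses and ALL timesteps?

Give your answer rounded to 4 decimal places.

Answer: 2.0850

Derivation:
Step 0: x=[2.0000 10.0000] v=[0.0000 0.0000]
Step 1: x=[2.6400 9.3600] v=[3.2000 -3.2000]
Step 2: x=[3.7152 8.2848] v=[5.3760 -5.3760]
Step 3: x=[4.8815 7.1185] v=[5.8317 -5.8317]
Step 4: x=[5.7658 6.2342] v=[4.4213 -4.4213]
Step 5: x=[6.0850 5.9150] v=[1.5960 -1.5960]
Step 6: x=[5.7370 6.2630] v=[-1.7400 1.7400]
Max displacement = 2.0850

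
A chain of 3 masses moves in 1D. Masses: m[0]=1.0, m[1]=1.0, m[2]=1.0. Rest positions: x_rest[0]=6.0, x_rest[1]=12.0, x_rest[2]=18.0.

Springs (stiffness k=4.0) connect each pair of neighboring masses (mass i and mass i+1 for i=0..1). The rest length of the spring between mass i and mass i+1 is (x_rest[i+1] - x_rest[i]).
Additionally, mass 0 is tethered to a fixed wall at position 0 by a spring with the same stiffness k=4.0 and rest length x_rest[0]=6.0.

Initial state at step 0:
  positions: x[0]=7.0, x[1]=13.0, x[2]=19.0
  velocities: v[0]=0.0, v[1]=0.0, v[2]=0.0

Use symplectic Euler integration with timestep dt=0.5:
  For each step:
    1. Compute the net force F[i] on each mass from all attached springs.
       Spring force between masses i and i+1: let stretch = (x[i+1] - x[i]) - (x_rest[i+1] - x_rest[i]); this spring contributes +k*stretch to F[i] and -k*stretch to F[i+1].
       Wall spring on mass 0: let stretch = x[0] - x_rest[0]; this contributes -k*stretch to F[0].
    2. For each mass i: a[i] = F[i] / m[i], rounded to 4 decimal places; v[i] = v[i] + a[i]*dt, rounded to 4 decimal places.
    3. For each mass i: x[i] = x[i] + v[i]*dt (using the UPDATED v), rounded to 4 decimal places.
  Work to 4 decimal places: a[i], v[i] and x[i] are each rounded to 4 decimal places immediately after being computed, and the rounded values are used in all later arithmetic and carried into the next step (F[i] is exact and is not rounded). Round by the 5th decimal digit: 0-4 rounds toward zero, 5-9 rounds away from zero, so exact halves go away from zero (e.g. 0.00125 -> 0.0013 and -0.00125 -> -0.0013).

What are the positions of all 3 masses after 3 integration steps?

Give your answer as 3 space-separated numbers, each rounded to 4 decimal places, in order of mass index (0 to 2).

Answer: 6.0000 12.0000 18.0000

Derivation:
Step 0: x=[7.0000 13.0000 19.0000] v=[0.0000 0.0000 0.0000]
Step 1: x=[6.0000 13.0000 19.0000] v=[-2.0000 0.0000 0.0000]
Step 2: x=[6.0000 12.0000 19.0000] v=[0.0000 -2.0000 0.0000]
Step 3: x=[6.0000 12.0000 18.0000] v=[0.0000 0.0000 -2.0000]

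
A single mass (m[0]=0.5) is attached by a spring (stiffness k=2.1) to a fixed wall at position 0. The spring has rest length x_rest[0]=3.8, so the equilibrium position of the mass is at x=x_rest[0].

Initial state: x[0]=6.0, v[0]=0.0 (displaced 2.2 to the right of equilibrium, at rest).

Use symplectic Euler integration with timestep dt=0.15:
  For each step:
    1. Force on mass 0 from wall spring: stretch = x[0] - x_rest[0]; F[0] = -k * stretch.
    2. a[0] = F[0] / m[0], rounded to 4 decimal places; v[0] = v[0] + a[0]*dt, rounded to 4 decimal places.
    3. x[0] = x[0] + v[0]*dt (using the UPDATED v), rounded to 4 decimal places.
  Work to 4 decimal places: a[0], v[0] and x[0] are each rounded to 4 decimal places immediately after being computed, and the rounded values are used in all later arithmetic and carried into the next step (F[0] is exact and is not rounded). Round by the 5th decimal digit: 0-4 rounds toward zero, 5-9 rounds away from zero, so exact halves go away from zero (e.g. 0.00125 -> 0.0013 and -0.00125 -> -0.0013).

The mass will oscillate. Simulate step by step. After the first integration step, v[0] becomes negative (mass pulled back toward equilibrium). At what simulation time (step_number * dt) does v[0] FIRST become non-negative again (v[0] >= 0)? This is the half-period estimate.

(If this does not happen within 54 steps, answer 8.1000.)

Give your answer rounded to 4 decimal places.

Step 0: x=[6.0000] v=[0.0000]
Step 1: x=[5.7921] v=[-1.3860]
Step 2: x=[5.3960] v=[-2.6410]
Step 3: x=[4.8490] v=[-3.6465]
Step 4: x=[4.2029] v=[-4.3074]
Step 5: x=[3.5187] v=[-4.5612]
Step 6: x=[2.8611] v=[-4.3840]
Step 7: x=[2.2922] v=[-3.7925]
Step 8: x=[1.8658] v=[-2.8426]
Step 9: x=[1.6222] v=[-1.6241]
Step 10: x=[1.5844] v=[-0.2521]
Step 11: x=[1.7560] v=[1.1437]
First v>=0 after going negative at step 11, time=1.6500

Answer: 1.6500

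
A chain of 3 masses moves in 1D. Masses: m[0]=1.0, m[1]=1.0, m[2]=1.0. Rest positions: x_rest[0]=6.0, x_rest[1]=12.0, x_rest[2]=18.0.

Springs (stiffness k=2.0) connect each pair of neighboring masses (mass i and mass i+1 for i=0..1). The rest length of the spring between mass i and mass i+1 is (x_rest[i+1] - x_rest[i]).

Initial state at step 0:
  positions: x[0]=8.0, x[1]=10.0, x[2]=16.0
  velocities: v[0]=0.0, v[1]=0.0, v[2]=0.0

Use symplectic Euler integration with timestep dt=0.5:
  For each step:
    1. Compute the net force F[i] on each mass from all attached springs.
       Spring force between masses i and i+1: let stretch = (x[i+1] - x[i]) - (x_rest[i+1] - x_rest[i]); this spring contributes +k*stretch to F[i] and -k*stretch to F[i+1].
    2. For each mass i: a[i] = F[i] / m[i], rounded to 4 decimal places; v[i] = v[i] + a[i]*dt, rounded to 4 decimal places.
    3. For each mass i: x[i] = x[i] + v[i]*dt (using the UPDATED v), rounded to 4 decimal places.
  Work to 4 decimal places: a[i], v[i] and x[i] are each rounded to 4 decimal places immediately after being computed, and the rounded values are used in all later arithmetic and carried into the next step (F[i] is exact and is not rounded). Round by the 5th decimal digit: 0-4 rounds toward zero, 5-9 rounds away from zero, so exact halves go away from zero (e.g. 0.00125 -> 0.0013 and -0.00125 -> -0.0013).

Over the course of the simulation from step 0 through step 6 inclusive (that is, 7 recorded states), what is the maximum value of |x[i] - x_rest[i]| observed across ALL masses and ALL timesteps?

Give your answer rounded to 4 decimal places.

Answer: 2.5000

Derivation:
Step 0: x=[8.0000 10.0000 16.0000] v=[0.0000 0.0000 0.0000]
Step 1: x=[6.0000 12.0000 16.0000] v=[-4.0000 4.0000 0.0000]
Step 2: x=[4.0000 13.0000 17.0000] v=[-4.0000 2.0000 2.0000]
Step 3: x=[3.5000 11.5000 19.0000] v=[-1.0000 -3.0000 4.0000]
Step 4: x=[4.0000 9.7500 20.2500] v=[1.0000 -3.5000 2.5000]
Step 5: x=[4.3750 10.3750 19.2500] v=[0.7500 1.2500 -2.0000]
Step 6: x=[4.7500 12.4375 16.8125] v=[0.7500 4.1250 -4.8750]
Max displacement = 2.5000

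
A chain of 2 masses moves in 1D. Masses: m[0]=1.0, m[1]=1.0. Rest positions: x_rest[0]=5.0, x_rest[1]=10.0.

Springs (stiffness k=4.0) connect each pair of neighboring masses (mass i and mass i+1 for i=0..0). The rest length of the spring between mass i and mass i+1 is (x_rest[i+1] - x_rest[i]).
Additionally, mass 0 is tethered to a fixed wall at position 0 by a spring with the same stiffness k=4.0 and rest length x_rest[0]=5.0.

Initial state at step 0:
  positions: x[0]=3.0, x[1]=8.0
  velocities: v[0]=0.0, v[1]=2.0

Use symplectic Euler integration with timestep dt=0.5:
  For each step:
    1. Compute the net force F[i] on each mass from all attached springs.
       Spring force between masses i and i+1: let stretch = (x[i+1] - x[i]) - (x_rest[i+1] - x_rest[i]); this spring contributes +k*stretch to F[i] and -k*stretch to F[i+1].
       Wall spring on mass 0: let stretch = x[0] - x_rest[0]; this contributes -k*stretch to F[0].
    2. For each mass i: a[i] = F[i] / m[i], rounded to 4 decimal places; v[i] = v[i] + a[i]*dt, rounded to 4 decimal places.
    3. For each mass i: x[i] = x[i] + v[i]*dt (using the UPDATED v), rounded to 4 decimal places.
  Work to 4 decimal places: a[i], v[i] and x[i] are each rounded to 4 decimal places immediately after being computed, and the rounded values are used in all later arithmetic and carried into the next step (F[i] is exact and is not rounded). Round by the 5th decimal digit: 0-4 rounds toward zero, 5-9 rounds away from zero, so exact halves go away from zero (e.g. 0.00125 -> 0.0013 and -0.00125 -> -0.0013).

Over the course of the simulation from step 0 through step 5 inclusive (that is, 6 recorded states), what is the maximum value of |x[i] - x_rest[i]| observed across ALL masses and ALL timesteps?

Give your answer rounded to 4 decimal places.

Answer: 3.0000

Derivation:
Step 0: x=[3.0000 8.0000] v=[0.0000 2.0000]
Step 1: x=[5.0000 9.0000] v=[4.0000 2.0000]
Step 2: x=[6.0000 11.0000] v=[2.0000 4.0000]
Step 3: x=[6.0000 13.0000] v=[0.0000 4.0000]
Step 4: x=[7.0000 13.0000] v=[2.0000 0.0000]
Step 5: x=[7.0000 12.0000] v=[0.0000 -2.0000]
Max displacement = 3.0000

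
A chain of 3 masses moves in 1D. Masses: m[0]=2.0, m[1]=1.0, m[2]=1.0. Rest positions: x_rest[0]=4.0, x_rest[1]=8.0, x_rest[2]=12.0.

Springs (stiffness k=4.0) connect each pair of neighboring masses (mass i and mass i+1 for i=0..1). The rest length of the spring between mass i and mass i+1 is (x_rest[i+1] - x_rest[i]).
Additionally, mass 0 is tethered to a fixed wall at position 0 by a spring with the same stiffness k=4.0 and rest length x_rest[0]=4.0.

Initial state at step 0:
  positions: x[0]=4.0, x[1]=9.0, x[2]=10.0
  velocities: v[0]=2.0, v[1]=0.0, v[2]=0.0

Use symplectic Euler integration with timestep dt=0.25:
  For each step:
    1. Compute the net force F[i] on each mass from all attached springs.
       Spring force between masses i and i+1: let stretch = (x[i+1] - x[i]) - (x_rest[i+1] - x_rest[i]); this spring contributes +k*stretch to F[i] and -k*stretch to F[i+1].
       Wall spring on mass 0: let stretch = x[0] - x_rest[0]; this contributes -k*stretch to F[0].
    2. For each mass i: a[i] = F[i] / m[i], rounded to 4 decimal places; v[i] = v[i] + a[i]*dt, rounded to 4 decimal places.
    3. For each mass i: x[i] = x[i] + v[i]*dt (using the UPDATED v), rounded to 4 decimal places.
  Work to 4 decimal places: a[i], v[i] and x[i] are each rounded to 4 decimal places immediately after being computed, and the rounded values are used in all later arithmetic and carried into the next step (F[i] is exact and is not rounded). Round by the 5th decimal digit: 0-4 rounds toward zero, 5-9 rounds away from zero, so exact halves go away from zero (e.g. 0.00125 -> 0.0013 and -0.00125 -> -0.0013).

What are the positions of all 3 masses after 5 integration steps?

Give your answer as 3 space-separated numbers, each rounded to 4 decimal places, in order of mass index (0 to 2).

Step 0: x=[4.0000 9.0000 10.0000] v=[2.0000 0.0000 0.0000]
Step 1: x=[4.6250 8.0000 10.7500] v=[2.5000 -4.0000 3.0000]
Step 2: x=[5.0938 6.8438 11.8125] v=[1.8750 -4.6250 4.2500]
Step 3: x=[5.1446 6.4922 12.6328] v=[0.2031 -1.4063 3.2813]
Step 4: x=[4.7208 7.3389 12.9180] v=[-1.6954 3.3867 1.1407]
Step 5: x=[4.0341 8.9258 12.8084] v=[-2.7468 6.3477 -0.4384]

Answer: 4.0341 8.9258 12.8084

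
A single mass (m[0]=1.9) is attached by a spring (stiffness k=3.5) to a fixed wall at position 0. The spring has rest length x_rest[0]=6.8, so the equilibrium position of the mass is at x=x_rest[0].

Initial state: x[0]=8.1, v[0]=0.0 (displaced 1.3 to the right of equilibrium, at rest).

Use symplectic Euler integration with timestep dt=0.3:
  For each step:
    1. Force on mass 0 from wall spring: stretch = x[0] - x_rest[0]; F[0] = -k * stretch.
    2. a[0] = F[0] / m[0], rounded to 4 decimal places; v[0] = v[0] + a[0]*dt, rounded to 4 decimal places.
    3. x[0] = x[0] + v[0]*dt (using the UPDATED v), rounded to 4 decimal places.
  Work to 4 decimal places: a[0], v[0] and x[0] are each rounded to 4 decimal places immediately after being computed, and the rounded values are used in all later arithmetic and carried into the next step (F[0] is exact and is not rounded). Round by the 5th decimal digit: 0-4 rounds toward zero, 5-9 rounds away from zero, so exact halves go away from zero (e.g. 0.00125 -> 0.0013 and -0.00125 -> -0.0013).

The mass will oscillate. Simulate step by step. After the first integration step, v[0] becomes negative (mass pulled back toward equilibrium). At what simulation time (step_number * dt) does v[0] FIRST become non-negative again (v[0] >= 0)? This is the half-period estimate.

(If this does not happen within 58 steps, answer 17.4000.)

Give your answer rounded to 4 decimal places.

Answer: 2.4000

Derivation:
Step 0: x=[8.1000] v=[0.0000]
Step 1: x=[7.8845] v=[-0.7184]
Step 2: x=[7.4892] v=[-1.3177]
Step 3: x=[6.9796] v=[-1.6986]
Step 4: x=[6.4403] v=[-1.7978]
Step 5: x=[5.9606] v=[-1.5990]
Step 6: x=[5.6201] v=[-1.1351]
Step 7: x=[5.4752] v=[-0.4831]
Step 8: x=[5.5499] v=[0.2490]
First v>=0 after going negative at step 8, time=2.4000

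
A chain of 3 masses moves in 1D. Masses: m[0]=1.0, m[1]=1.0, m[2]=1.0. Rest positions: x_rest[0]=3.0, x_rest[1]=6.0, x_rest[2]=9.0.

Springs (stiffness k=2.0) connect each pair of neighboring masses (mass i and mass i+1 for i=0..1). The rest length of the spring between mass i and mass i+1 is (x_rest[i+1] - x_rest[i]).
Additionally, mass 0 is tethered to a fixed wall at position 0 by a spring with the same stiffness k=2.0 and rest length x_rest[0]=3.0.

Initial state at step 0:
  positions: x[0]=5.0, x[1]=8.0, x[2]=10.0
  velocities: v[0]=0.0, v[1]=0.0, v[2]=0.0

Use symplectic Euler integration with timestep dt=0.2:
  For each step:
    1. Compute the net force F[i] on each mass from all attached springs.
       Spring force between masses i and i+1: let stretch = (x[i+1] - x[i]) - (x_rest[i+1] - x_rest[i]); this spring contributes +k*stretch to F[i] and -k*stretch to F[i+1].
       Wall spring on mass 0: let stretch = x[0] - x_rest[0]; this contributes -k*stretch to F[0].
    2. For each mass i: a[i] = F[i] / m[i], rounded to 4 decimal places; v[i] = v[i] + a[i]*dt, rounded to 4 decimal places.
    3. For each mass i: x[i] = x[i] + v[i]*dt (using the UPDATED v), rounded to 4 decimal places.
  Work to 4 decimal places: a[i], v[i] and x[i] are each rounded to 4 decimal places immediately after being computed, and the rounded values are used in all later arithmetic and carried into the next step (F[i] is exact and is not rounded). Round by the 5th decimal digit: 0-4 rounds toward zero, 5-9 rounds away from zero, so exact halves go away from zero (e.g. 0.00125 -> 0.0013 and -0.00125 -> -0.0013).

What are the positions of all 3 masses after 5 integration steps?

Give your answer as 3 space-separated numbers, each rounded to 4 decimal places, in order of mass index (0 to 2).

Answer: 3.2035 7.0097 10.7936

Derivation:
Step 0: x=[5.0000 8.0000 10.0000] v=[0.0000 0.0000 0.0000]
Step 1: x=[4.8400 7.9200 10.0800] v=[-0.8000 -0.4000 0.4000]
Step 2: x=[4.5392 7.7664 10.2272] v=[-1.5040 -0.7680 0.7360]
Step 3: x=[4.1334 7.5515 10.4175] v=[-2.0288 -1.0746 0.9517]
Step 4: x=[3.6704 7.2924 10.6186] v=[-2.3149 -1.2954 1.0053]
Step 5: x=[3.2035 7.0097 10.7936] v=[-2.3343 -1.4137 0.8748]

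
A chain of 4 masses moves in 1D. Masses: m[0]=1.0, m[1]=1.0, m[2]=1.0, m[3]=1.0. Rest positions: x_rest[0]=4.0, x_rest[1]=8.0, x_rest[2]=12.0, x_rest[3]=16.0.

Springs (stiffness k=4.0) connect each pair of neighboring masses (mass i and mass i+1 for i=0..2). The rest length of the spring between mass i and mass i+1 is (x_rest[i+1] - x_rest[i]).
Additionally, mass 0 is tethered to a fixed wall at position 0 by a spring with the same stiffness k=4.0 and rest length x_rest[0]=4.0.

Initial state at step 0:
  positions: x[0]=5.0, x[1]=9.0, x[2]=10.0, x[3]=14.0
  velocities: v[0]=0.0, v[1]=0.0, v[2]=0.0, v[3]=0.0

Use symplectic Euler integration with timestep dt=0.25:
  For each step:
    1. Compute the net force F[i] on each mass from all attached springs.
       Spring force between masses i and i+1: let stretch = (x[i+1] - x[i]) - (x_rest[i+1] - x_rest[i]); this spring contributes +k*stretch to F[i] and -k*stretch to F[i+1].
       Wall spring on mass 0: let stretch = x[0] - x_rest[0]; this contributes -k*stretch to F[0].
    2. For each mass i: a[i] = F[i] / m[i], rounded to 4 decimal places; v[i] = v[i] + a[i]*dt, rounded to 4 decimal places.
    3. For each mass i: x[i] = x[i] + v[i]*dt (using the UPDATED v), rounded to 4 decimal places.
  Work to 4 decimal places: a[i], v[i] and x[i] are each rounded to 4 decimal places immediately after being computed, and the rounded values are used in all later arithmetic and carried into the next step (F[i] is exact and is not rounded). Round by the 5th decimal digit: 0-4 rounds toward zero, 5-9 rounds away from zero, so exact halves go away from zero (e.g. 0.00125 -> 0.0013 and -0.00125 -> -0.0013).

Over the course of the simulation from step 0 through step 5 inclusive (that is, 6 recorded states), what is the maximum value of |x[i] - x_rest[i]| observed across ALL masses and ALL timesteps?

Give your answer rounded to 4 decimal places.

Step 0: x=[5.0000 9.0000 10.0000 14.0000] v=[0.0000 0.0000 0.0000 0.0000]
Step 1: x=[4.7500 8.2500 10.7500 14.0000] v=[-1.0000 -3.0000 3.0000 0.0000]
Step 2: x=[4.1875 7.2500 11.6875 14.1875] v=[-2.2500 -4.0000 3.7500 0.7500]
Step 3: x=[3.3438 6.5938 12.1406 14.7500] v=[-3.3750 -2.6250 1.8125 2.2500]
Step 4: x=[2.4766 6.5118 11.8594 15.6602] v=[-3.4688 -0.3282 -1.1249 3.6406]
Step 5: x=[1.9991 6.7579 11.1915 16.6202] v=[-1.9102 0.9842 -2.6717 3.8398]
Max displacement = 2.0009

Answer: 2.0009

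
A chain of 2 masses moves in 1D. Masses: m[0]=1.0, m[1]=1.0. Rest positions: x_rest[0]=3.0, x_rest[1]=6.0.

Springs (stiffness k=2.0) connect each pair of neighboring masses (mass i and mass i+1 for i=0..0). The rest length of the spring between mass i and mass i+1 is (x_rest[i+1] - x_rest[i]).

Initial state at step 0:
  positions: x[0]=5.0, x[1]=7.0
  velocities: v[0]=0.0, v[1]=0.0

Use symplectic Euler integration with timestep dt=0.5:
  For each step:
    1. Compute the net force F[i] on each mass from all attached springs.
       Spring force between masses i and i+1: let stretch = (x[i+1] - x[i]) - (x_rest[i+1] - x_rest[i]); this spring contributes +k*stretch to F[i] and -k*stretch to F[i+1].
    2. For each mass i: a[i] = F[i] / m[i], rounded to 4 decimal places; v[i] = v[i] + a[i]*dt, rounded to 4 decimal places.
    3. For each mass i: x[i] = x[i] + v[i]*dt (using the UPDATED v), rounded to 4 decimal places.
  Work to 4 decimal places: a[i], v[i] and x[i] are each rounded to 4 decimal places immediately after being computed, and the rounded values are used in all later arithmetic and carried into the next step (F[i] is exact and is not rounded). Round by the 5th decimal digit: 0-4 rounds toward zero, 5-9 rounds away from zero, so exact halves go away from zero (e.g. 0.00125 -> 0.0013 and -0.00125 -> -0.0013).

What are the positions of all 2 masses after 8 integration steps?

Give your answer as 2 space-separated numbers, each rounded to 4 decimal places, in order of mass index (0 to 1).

Step 0: x=[5.0000 7.0000] v=[0.0000 0.0000]
Step 1: x=[4.5000 7.5000] v=[-1.0000 1.0000]
Step 2: x=[4.0000 8.0000] v=[-1.0000 1.0000]
Step 3: x=[4.0000 8.0000] v=[0.0000 0.0000]
Step 4: x=[4.5000 7.5000] v=[1.0000 -1.0000]
Step 5: x=[5.0000 7.0000] v=[1.0000 -1.0000]
Step 6: x=[5.0000 7.0000] v=[0.0000 0.0000]
Step 7: x=[4.5000 7.5000] v=[-1.0000 1.0000]
Step 8: x=[4.0000 8.0000] v=[-1.0000 1.0000]

Answer: 4.0000 8.0000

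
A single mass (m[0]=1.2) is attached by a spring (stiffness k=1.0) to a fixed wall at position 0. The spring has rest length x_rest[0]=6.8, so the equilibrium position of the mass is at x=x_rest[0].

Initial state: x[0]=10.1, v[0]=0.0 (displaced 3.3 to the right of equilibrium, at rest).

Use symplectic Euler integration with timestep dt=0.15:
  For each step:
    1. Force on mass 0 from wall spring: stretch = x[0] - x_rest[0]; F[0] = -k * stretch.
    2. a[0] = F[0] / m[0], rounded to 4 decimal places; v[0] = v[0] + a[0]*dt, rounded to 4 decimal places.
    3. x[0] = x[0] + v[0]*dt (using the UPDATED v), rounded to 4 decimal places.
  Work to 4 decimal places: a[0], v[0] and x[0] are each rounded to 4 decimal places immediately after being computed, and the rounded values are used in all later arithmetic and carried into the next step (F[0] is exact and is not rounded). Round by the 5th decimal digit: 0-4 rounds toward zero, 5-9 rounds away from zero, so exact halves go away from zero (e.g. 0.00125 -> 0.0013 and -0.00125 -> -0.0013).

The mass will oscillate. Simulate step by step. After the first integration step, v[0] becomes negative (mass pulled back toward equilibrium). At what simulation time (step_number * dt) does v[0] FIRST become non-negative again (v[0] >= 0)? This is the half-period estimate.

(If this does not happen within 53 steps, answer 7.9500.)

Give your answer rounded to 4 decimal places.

Step 0: x=[10.1000] v=[0.0000]
Step 1: x=[10.0381] v=[-0.4125]
Step 2: x=[9.9155] v=[-0.8173]
Step 3: x=[9.7345] v=[-1.2067]
Step 4: x=[9.4985] v=[-1.5735]
Step 5: x=[9.2119] v=[-1.9108]
Step 6: x=[8.8801] v=[-2.2123]
Step 7: x=[8.5093] v=[-2.4723]
Step 8: x=[8.1064] v=[-2.6860]
Step 9: x=[7.6790] v=[-2.8493]
Step 10: x=[7.2351] v=[-2.9592]
Step 11: x=[6.7831] v=[-3.0136]
Step 12: x=[6.3314] v=[-3.0115]
Step 13: x=[5.8885] v=[-2.9529]
Step 14: x=[5.4627] v=[-2.8390]
Step 15: x=[5.0619] v=[-2.6718]
Step 16: x=[4.6937] v=[-2.4545]
Step 17: x=[4.3650] v=[-2.1912]
Step 18: x=[4.0820] v=[-1.8868]
Step 19: x=[3.8499] v=[-1.5471]
Step 20: x=[3.6732] v=[-1.1783]
Step 21: x=[3.5551] v=[-0.7874]
Step 22: x=[3.4978] v=[-0.3818]
Step 23: x=[3.5025] v=[0.0310]
First v>=0 after going negative at step 23, time=3.4500

Answer: 3.4500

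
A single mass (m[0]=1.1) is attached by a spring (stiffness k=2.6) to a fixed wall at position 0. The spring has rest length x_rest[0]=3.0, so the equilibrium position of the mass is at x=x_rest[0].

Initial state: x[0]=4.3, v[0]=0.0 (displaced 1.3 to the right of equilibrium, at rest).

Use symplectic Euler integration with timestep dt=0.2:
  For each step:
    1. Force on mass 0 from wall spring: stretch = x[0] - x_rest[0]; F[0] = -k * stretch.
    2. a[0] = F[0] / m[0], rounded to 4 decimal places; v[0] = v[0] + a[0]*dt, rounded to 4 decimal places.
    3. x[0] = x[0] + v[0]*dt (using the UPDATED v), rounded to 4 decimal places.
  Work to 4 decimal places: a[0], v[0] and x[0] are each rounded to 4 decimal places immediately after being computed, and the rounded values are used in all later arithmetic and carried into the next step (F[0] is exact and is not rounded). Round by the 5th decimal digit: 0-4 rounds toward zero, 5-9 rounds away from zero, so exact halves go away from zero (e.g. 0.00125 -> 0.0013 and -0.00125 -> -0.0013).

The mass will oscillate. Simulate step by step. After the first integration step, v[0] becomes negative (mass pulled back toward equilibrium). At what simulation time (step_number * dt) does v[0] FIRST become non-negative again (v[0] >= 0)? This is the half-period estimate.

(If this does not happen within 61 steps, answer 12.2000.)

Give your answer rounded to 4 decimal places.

Answer: 2.2000

Derivation:
Step 0: x=[4.3000] v=[0.0000]
Step 1: x=[4.1771] v=[-0.6145]
Step 2: x=[3.9429] v=[-1.1709]
Step 3: x=[3.6196] v=[-1.6166]
Step 4: x=[3.2377] v=[-1.9095]
Step 5: x=[2.8333] v=[-2.0219]
Step 6: x=[2.4447] v=[-1.9431]
Step 7: x=[2.1086] v=[-1.6806]
Step 8: x=[1.8568] v=[-1.2592]
Step 9: x=[1.7130] v=[-0.7188]
Step 10: x=[1.6909] v=[-0.1104]
Step 11: x=[1.7926] v=[0.5084]
First v>=0 after going negative at step 11, time=2.2000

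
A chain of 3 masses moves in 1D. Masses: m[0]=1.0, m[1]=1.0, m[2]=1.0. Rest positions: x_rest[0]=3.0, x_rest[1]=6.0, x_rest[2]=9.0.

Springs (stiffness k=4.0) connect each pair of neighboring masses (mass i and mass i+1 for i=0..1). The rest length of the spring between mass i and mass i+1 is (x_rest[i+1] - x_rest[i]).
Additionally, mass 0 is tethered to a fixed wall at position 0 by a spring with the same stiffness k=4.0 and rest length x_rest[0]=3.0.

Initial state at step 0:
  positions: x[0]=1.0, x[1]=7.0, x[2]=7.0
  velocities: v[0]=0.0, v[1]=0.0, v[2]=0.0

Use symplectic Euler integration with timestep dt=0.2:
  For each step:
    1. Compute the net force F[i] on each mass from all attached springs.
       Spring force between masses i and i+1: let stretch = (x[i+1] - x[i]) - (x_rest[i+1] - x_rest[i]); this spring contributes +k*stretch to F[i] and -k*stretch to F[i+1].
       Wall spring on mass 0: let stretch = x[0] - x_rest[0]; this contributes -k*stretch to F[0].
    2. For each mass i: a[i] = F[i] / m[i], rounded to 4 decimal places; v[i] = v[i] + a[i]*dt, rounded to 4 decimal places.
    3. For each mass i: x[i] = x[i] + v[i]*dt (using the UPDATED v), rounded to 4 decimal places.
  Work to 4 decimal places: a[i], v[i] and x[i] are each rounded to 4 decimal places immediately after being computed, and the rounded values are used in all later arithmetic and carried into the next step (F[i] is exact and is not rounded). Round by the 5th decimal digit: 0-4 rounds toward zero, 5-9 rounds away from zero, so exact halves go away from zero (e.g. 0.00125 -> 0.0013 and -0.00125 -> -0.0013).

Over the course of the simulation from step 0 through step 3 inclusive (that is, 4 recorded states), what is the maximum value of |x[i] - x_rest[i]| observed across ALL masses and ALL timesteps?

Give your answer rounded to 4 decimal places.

Answer: 2.4662

Derivation:
Step 0: x=[1.0000 7.0000 7.0000] v=[0.0000 0.0000 0.0000]
Step 1: x=[1.8000 6.0400 7.4800] v=[4.0000 -4.8000 2.4000]
Step 2: x=[2.9904 4.6320 8.2096] v=[5.9520 -7.0400 3.6480]
Step 3: x=[3.9650 3.5338 8.8468] v=[4.8730 -5.4912 3.1859]
Max displacement = 2.4662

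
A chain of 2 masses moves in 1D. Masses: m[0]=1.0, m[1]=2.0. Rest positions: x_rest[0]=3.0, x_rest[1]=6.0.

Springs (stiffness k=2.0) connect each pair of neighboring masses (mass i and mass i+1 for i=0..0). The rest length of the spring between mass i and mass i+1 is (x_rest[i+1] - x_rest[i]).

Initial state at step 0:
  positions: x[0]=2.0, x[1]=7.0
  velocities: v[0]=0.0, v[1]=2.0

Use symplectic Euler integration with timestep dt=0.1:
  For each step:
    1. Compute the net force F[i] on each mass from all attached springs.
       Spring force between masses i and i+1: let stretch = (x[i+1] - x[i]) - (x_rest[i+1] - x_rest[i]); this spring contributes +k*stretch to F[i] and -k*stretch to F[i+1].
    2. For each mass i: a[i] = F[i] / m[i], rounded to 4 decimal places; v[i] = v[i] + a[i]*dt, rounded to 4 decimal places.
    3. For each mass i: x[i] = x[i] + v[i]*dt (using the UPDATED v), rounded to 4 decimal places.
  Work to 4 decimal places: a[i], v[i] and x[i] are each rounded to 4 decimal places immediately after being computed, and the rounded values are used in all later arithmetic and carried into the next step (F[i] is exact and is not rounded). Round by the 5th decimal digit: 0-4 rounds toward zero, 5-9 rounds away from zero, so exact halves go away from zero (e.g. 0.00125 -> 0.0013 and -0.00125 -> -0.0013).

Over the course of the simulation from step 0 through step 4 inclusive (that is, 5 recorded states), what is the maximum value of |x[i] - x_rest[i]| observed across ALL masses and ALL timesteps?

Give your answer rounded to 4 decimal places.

Step 0: x=[2.0000 7.0000] v=[0.0000 2.0000]
Step 1: x=[2.0400 7.1800] v=[0.4000 1.8000]
Step 2: x=[2.1228 7.3386] v=[0.8280 1.5860]
Step 3: x=[2.2499 7.4750] v=[1.2712 1.3644]
Step 4: x=[2.4215 7.5892] v=[1.7162 1.1419]
Max displacement = 1.5892

Answer: 1.5892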